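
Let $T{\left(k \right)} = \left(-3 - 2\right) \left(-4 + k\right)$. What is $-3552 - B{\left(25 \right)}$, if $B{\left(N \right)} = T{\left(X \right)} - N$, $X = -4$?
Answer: $-3567$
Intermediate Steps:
$T{\left(k \right)} = 20 - 5 k$ ($T{\left(k \right)} = - 5 \left(-4 + k\right) = 20 - 5 k$)
$B{\left(N \right)} = 40 - N$ ($B{\left(N \right)} = \left(20 - -20\right) - N = \left(20 + 20\right) - N = 40 - N$)
$-3552 - B{\left(25 \right)} = -3552 - \left(40 - 25\right) = -3552 - 15 = -3567$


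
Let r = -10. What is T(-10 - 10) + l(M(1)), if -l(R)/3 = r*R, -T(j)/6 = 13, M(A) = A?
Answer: -48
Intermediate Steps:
T(j) = -78 (T(j) = -6*13 = -78)
l(R) = 30*R (l(R) = -(-30)*R = 30*R)
T(-10 - 10) + l(M(1)) = -78 + 30*1 = -78 + 30 = -48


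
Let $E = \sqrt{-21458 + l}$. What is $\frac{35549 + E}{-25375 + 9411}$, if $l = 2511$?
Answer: $- \frac{35549}{15964} - \frac{i \sqrt{18947}}{15964} \approx -2.2268 - 0.0086224 i$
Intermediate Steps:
$E = i \sqrt{18947}$ ($E = \sqrt{-21458 + 2511} = \sqrt{-18947} = i \sqrt{18947} \approx 137.65 i$)
$\frac{35549 + E}{-25375 + 9411} = \frac{35549 + i \sqrt{18947}}{-25375 + 9411} = \frac{35549 + i \sqrt{18947}}{-15964} = \left(35549 + i \sqrt{18947}\right) \left(- \frac{1}{15964}\right) = - \frac{35549}{15964} - \frac{i \sqrt{18947}}{15964}$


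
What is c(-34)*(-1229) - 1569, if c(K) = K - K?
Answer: -1569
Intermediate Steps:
c(K) = 0
c(-34)*(-1229) - 1569 = 0*(-1229) - 1569 = 0 - 1569 = -1569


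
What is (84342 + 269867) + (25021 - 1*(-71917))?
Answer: 451147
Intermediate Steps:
(84342 + 269867) + (25021 - 1*(-71917)) = 354209 + (25021 + 71917) = 354209 + 96938 = 451147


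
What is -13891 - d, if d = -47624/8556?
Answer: -29700943/2139 ≈ -13885.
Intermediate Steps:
d = -11906/2139 (d = -47624*1/8556 = -11906/2139 ≈ -5.5662)
-13891 - d = -13891 - 1*(-11906/2139) = -13891 + 11906/2139 = -29700943/2139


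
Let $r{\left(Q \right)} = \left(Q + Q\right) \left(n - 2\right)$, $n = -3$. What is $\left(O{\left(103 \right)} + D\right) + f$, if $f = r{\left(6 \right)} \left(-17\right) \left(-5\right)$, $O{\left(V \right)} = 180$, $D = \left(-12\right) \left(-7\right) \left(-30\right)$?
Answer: $-7440$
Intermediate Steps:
$D = -2520$ ($D = 84 \left(-30\right) = -2520$)
$r{\left(Q \right)} = - 10 Q$ ($r{\left(Q \right)} = \left(Q + Q\right) \left(-3 - 2\right) = 2 Q \left(-5\right) = - 10 Q$)
$f = -5100$ ($f = \left(-10\right) 6 \left(-17\right) \left(-5\right) = \left(-60\right) \left(-17\right) \left(-5\right) = 1020 \left(-5\right) = -5100$)
$\left(O{\left(103 \right)} + D\right) + f = \left(180 - 2520\right) - 5100 = -2340 - 5100 = -7440$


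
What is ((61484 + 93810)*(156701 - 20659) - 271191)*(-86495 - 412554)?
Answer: -10543026528865693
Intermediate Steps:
((61484 + 93810)*(156701 - 20659) - 271191)*(-86495 - 412554) = (155294*136042 - 271191)*(-499049) = (21126506348 - 271191)*(-499049) = 21126235157*(-499049) = -10543026528865693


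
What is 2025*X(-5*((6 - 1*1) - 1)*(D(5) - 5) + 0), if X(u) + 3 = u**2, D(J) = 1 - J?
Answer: 65603925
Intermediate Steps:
X(u) = -3 + u**2
2025*X(-5*((6 - 1*1) - 1)*(D(5) - 5) + 0) = 2025*(-3 + (-5*((6 - 1*1) - 1)*((1 - 1*5) - 5) + 0)**2) = 2025*(-3 + (-5*((6 - 1) - 1)*((1 - 5) - 5) + 0)**2) = 2025*(-3 + (-5*(5 - 1)*(-4 - 5) + 0)**2) = 2025*(-3 + (-20*(-9) + 0)**2) = 2025*(-3 + (-5*(-36) + 0)**2) = 2025*(-3 + (180 + 0)**2) = 2025*(-3 + 180**2) = 2025*(-3 + 32400) = 2025*32397 = 65603925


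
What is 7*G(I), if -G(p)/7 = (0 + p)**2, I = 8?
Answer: -3136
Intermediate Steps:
G(p) = -7*p**2 (G(p) = -7*(0 + p)**2 = -7*p**2)
7*G(I) = 7*(-7*8**2) = 7*(-7*64) = 7*(-448) = -3136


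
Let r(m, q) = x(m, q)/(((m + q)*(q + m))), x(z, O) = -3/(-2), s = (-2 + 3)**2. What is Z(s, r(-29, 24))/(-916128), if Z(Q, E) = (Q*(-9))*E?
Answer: 3/5089600 ≈ 5.8944e-7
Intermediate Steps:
s = 1 (s = 1**2 = 1)
x(z, O) = 3/2 (x(z, O) = -3*(-1/2) = 3/2)
r(m, q) = 3/(2*(m + q)**2) (r(m, q) = 3/(2*(((m + q)*(q + m)))) = 3/(2*(((m + q)*(m + q)))) = 3/(2*((m + q)**2)) = 3/(2*(m + q)**2))
Z(Q, E) = -9*E*Q (Z(Q, E) = (-9*Q)*E = -9*E*Q)
Z(s, r(-29, 24))/(-916128) = -9*3/(2*(-29 + 24)**2)*1/(-916128) = -9*(3/2)/(-5)**2*1*(-1/916128) = -9*(3/2)*(1/25)*1*(-1/916128) = -9*3/50*1*(-1/916128) = -27/50*(-1/916128) = 3/5089600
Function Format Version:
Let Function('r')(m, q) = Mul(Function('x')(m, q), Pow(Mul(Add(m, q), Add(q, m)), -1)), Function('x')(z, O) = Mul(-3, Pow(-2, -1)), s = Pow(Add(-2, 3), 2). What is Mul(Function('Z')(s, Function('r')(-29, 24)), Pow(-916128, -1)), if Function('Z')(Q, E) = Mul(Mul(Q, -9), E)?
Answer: Rational(3, 5089600) ≈ 5.8944e-7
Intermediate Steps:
s = 1 (s = Pow(1, 2) = 1)
Function('x')(z, O) = Rational(3, 2) (Function('x')(z, O) = Mul(-3, Rational(-1, 2)) = Rational(3, 2))
Function('r')(m, q) = Mul(Rational(3, 2), Pow(Add(m, q), -2)) (Function('r')(m, q) = Mul(Rational(3, 2), Pow(Mul(Add(m, q), Add(q, m)), -1)) = Mul(Rational(3, 2), Pow(Mul(Add(m, q), Add(m, q)), -1)) = Mul(Rational(3, 2), Pow(Pow(Add(m, q), 2), -1)) = Mul(Rational(3, 2), Pow(Add(m, q), -2)))
Function('Z')(Q, E) = Mul(-9, E, Q) (Function('Z')(Q, E) = Mul(Mul(-9, Q), E) = Mul(-9, E, Q))
Mul(Function('Z')(s, Function('r')(-29, 24)), Pow(-916128, -1)) = Mul(Mul(-9, Mul(Rational(3, 2), Pow(Add(-29, 24), -2)), 1), Pow(-916128, -1)) = Mul(Mul(-9, Mul(Rational(3, 2), Pow(-5, -2)), 1), Rational(-1, 916128)) = Mul(Mul(-9, Mul(Rational(3, 2), Rational(1, 25)), 1), Rational(-1, 916128)) = Mul(Mul(-9, Rational(3, 50), 1), Rational(-1, 916128)) = Mul(Rational(-27, 50), Rational(-1, 916128)) = Rational(3, 5089600)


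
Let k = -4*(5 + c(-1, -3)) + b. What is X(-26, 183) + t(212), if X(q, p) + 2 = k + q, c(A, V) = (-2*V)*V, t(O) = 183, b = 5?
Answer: 212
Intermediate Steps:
c(A, V) = -2*V²
k = 57 (k = -4*(5 - 2*(-3)²) + 5 = -4*(5 - 2*9) + 5 = -4*(5 - 18) + 5 = -4*(-13) + 5 = 52 + 5 = 57)
X(q, p) = 55 + q (X(q, p) = -2 + (57 + q) = 55 + q)
X(-26, 183) + t(212) = (55 - 26) + 183 = 29 + 183 = 212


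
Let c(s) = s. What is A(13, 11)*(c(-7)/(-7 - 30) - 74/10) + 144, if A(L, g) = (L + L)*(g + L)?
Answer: -805776/185 ≈ -4355.5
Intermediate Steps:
A(L, g) = 2*L*(L + g) (A(L, g) = (2*L)*(L + g) = 2*L*(L + g))
A(13, 11)*(c(-7)/(-7 - 30) - 74/10) + 144 = (2*13*(13 + 11))*(-7/(-7 - 30) - 74/10) + 144 = (2*13*24)*(-7/(-37) - 74*⅒) + 144 = 624*(-7*(-1/37) - 37/5) + 144 = 624*(7/37 - 37/5) + 144 = 624*(-1334/185) + 144 = -832416/185 + 144 = -805776/185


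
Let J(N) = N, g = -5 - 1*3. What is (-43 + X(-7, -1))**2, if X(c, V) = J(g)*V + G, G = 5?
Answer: 900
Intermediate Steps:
g = -8 (g = -5 - 3 = -8)
X(c, V) = 5 - 8*V (X(c, V) = -8*V + 5 = 5 - 8*V)
(-43 + X(-7, -1))**2 = (-43 + (5 - 8*(-1)))**2 = (-43 + (5 + 8))**2 = (-43 + 13)**2 = (-30)**2 = 900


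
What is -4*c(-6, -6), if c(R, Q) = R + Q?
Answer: 48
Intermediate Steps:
c(R, Q) = Q + R
-4*c(-6, -6) = -4*(-6 - 6) = -4*(-12) = 48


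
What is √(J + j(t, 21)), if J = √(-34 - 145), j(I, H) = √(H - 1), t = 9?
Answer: √(2*√5 + I*√179) ≈ 3.0479 + 2.1948*I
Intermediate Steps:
j(I, H) = √(-1 + H)
J = I*√179 (J = √(-179) = I*√179 ≈ 13.379*I)
√(J + j(t, 21)) = √(I*√179 + √(-1 + 21)) = √(I*√179 + √20) = √(I*√179 + 2*√5) = √(2*√5 + I*√179)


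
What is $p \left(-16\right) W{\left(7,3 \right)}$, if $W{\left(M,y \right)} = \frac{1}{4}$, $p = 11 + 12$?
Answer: $-92$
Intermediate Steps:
$p = 23$
$W{\left(M,y \right)} = \frac{1}{4}$
$p \left(-16\right) W{\left(7,3 \right)} = 23 \left(-16\right) \frac{1}{4} = \left(-368\right) \frac{1}{4} = -92$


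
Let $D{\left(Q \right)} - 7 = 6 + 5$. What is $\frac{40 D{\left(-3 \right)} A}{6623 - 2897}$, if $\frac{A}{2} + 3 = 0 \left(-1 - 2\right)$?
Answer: $- \frac{80}{69} \approx -1.1594$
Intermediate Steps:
$D{\left(Q \right)} = 18$ ($D{\left(Q \right)} = 7 + \left(6 + 5\right) = 7 + 11 = 18$)
$A = -6$ ($A = -6 + 2 \cdot 0 \left(-1 - 2\right) = -6 + 2 \cdot 0 \left(-3\right) = -6 + 2 \cdot 0 = -6 + 0 = -6$)
$\frac{40 D{\left(-3 \right)} A}{6623 - 2897} = \frac{40 \cdot 18 \left(-6\right)}{6623 - 2897} = \frac{720 \left(-6\right)}{3726} = \left(-4320\right) \frac{1}{3726} = - \frac{80}{69}$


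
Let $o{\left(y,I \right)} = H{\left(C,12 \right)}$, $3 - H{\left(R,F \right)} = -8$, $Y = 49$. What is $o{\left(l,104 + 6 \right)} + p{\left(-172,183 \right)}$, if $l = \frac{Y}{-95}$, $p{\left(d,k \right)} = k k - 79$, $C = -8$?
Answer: $33421$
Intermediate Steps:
$p{\left(d,k \right)} = -79 + k^{2}$ ($p{\left(d,k \right)} = k^{2} - 79 = -79 + k^{2}$)
$l = - \frac{49}{95}$ ($l = \frac{49}{-95} = 49 \left(- \frac{1}{95}\right) = - \frac{49}{95} \approx -0.51579$)
$H{\left(R,F \right)} = 11$ ($H{\left(R,F \right)} = 3 - -8 = 3 + 8 = 11$)
$o{\left(y,I \right)} = 11$
$o{\left(l,104 + 6 \right)} + p{\left(-172,183 \right)} = 11 - \left(79 - 183^{2}\right) = 11 + \left(-79 + 33489\right) = 11 + 33410 = 33421$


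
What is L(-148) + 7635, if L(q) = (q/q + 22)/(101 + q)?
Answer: 358822/47 ≈ 7634.5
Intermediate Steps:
L(q) = 23/(101 + q) (L(q) = (1 + 22)/(101 + q) = 23/(101 + q))
L(-148) + 7635 = 23/(101 - 148) + 7635 = 23/(-47) + 7635 = 23*(-1/47) + 7635 = -23/47 + 7635 = 358822/47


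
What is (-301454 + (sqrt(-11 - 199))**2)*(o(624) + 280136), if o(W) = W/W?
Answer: -84507247968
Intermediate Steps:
o(W) = 1
(-301454 + (sqrt(-11 - 199))**2)*(o(624) + 280136) = (-301454 + (sqrt(-11 - 199))**2)*(1 + 280136) = (-301454 + (sqrt(-210))**2)*280137 = (-301454 + (I*sqrt(210))**2)*280137 = (-301454 - 210)*280137 = -301664*280137 = -84507247968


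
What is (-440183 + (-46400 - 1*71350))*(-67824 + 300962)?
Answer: -130075383754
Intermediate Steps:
(-440183 + (-46400 - 1*71350))*(-67824 + 300962) = (-440183 + (-46400 - 71350))*233138 = (-440183 - 117750)*233138 = -557933*233138 = -130075383754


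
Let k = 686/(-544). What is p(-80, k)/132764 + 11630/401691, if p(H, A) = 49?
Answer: 1563728179/53330103924 ≈ 0.029322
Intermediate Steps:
k = -343/272 (k = 686*(-1/544) = -343/272 ≈ -1.2610)
p(-80, k)/132764 + 11630/401691 = 49/132764 + 11630/401691 = 1563728179/53330103924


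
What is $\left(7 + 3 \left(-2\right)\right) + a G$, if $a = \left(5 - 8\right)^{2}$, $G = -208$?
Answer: $-1871$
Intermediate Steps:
$a = 9$ ($a = \left(-3\right)^{2} = 9$)
$\left(7 + 3 \left(-2\right)\right) + a G = \left(7 + 3 \left(-2\right)\right) + 9 \left(-208\right) = \left(7 - 6\right) - 1872 = 1 - 1872 = -1871$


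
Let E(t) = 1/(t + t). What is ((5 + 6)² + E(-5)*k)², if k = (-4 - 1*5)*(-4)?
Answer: 344569/25 ≈ 13783.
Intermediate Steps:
E(t) = 1/(2*t)
k = 36 (k = (-4 - 5)*(-4) = -9*(-4) = 36)
((5 + 6)² + E(-5)*k)² = ((5 + 6)² + ((½)/(-5))*36)² = (11² + ((½)*(-⅕))*36)² = (121 - ⅒*36)² = (121 - 18/5)² = (587/5)² = 344569/25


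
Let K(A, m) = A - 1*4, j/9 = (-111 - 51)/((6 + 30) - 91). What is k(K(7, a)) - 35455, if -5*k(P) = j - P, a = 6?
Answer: -9751418/275 ≈ -35460.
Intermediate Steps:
j = 1458/55 (j = 9*((-111 - 51)/((6 + 30) - 91)) = 9*(-162/(36 - 91)) = 9*(-162/(-55)) = 9*(-162*(-1/55)) = 9*(162/55) = 1458/55 ≈ 26.509)
K(A, m) = -4 + A (K(A, m) = A - 4 = -4 + A)
k(P) = -1458/275 + P/5 (k(P) = -(1458/55 - P)/5 = -1458/275 + P/5)
k(K(7, a)) - 35455 = (-1458/275 + (-4 + 7)/5) - 35455 = (-1458/275 + (⅕)*3) - 35455 = (-1458/275 + ⅗) - 35455 = -1293/275 - 35455 = -9751418/275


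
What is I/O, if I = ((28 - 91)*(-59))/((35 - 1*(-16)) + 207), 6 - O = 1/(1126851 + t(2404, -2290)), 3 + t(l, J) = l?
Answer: 699571614/291346973 ≈ 2.4012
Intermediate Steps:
t(l, J) = -3 + l
O = 6775511/1129252 (O = 6 - 1/(1126851 + (-3 + 2404)) = 6 - 1/(1126851 + 2401) = 6 - 1/1129252 = 6775511/1129252 ≈ 6.0000)
I = 1239/86 (I = (-63*(-59))/((35 + 16) + 207) = 3717/(51 + 207) = 3717/258 = 3717*(1/258) = 1239/86 ≈ 14.407)
I/O = 1239/(86*(6775511/1129252)) = (1239/86)*(1129252/6775511) = 699571614/291346973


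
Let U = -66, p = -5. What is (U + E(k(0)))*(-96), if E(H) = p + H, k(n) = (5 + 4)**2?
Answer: -960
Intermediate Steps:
k(n) = 81 (k(n) = 9**2 = 81)
E(H) = -5 + H
(U + E(k(0)))*(-96) = (-66 + (-5 + 81))*(-96) = (-66 + 76)*(-96) = 10*(-96) = -960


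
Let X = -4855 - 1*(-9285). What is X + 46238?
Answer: 50668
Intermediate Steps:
X = 4430 (X = -4855 + 9285 = 4430)
X + 46238 = 4430 + 46238 = 50668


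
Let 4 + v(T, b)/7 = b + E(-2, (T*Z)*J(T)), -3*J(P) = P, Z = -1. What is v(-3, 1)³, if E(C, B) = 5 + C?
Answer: 0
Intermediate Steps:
J(P) = -P/3
v(T, b) = -7 + 7*b (v(T, b) = -28 + 7*(b + (5 - 2)) = -28 + 7*(b + 3) = -28 + 7*(3 + b) = -28 + (21 + 7*b) = -7 + 7*b)
v(-3, 1)³ = (-7 + 7*1)³ = (-7 + 7)³ = 0³ = 0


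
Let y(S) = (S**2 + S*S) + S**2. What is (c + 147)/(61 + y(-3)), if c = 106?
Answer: 23/8 ≈ 2.8750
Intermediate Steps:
y(S) = 3*S**2 (y(S) = (S**2 + S**2) + S**2 = 2*S**2 + S**2 = 3*S**2)
(c + 147)/(61 + y(-3)) = (106 + 147)/(61 + 3*(-3)**2) = 253/(61 + 3*9) = 253/(61 + 27) = 253/88 = 253*(1/88) = 23/8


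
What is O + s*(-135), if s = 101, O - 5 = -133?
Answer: -13763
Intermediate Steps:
O = -128 (O = 5 - 133 = -128)
O + s*(-135) = -128 + 101*(-135) = -128 - 13635 = -13763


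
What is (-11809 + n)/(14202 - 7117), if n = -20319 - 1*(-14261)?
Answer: -17867/7085 ≈ -2.5218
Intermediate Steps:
n = -6058 (n = -20319 + 14261 = -6058)
(-11809 + n)/(14202 - 7117) = (-11809 - 6058)/(14202 - 7117) = -17867/7085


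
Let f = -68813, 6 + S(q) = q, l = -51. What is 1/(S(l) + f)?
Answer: -1/68870 ≈ -1.4520e-5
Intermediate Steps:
S(q) = -6 + q
1/(S(l) + f) = 1/((-6 - 51) - 68813) = 1/(-57 - 68813) = 1/(-68870) = -1/68870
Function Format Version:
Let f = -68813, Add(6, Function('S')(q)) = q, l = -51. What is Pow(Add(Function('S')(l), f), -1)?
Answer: Rational(-1, 68870) ≈ -1.4520e-5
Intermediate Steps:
Function('S')(q) = Add(-6, q)
Pow(Add(Function('S')(l), f), -1) = Pow(Add(Add(-6, -51), -68813), -1) = Pow(Add(-57, -68813), -1) = Pow(-68870, -1) = Rational(-1, 68870)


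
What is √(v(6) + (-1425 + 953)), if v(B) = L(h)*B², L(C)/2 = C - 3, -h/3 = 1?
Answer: 2*I*√226 ≈ 30.067*I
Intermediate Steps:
h = -3 (h = -3*1 = -3)
L(C) = -6 + 2*C (L(C) = 2*(C - 3) = 2*(-3 + C) = -6 + 2*C)
v(B) = -12*B² (v(B) = (-6 + 2*(-3))*B² = (-6 - 6)*B² = -12*B²)
√(v(6) + (-1425 + 953)) = √(-12*6² + (-1425 + 953)) = √(-12*36 - 472) = √(-432 - 472) = √(-904) = 2*I*√226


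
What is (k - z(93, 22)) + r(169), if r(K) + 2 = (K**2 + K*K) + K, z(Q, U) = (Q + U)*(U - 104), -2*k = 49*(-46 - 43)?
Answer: 137799/2 ≈ 68900.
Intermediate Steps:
k = 4361/2 (k = -49*(-46 - 43)/2 = -49*(-89)/2 = -1/2*(-4361) = 4361/2 ≈ 2180.5)
z(Q, U) = (-104 + U)*(Q + U) (z(Q, U) = (Q + U)*(-104 + U) = (-104 + U)*(Q + U))
r(K) = -2 + K + 2*K**2 (r(K) = -2 + ((K**2 + K*K) + K) = -2 + ((K**2 + K**2) + K) = -2 + (2*K**2 + K) = -2 + (K + 2*K**2) = -2 + K + 2*K**2)
(k - z(93, 22)) + r(169) = (4361/2 - (22**2 - 104*93 - 104*22 + 93*22)) + (-2 + 169 + 2*169**2) = (4361/2 - (484 - 9672 - 2288 + 2046)) + (-2 + 169 + 2*28561) = (4361/2 - 1*(-9430)) + (-2 + 169 + 57122) = (4361/2 + 9430) + 57289 = 23221/2 + 57289 = 137799/2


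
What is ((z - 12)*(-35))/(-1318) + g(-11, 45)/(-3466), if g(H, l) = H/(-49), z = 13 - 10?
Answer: -13378052/55960303 ≈ -0.23906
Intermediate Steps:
z = 3
g(H, l) = -H/49 (g(H, l) = H*(-1/49) = -H/49)
((z - 12)*(-35))/(-1318) + g(-11, 45)/(-3466) = ((3 - 12)*(-35))/(-1318) - 1/49*(-11)/(-3466) = -9*(-35)*(-1/1318) + (11/49)*(-1/3466) = 315*(-1/1318) - 11/169834 = -315/1318 - 11/169834 = -13378052/55960303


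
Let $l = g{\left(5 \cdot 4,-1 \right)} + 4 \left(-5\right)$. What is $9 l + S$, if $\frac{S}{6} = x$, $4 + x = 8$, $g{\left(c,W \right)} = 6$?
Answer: $-102$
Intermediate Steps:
$x = 4$ ($x = -4 + 8 = 4$)
$l = -14$ ($l = 6 + 4 \left(-5\right) = 6 - 20 = -14$)
$S = 24$ ($S = 6 \cdot 4 = 24$)
$9 l + S = 9 \left(-14\right) + 24 = -126 + 24 = -102$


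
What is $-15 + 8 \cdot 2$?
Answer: $1$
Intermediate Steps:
$-15 + 8 \cdot 2 = -15 + 16 = 1$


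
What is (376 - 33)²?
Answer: 117649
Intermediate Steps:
(376 - 33)² = 343² = 117649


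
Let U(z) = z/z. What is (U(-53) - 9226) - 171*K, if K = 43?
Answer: -16578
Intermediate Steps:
U(z) = 1
(U(-53) - 9226) - 171*K = (1 - 9226) - 171*43 = -9225 - 7353 = -16578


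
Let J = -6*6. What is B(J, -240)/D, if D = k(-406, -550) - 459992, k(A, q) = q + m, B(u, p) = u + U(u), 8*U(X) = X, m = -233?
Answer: 81/921550 ≈ 8.7895e-5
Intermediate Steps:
J = -36
U(X) = X/8
B(u, p) = 9*u/8 (B(u, p) = u + u/8 = 9*u/8)
k(A, q) = -233 + q (k(A, q) = q - 233 = -233 + q)
D = -460775 (D = (-233 - 550) - 459992 = -783 - 459992 = -460775)
B(J, -240)/D = ((9/8)*(-36))/(-460775) = -81/2*(-1/460775) = 81/921550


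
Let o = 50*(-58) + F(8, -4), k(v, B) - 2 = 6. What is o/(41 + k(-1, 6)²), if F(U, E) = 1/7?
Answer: -20299/735 ≈ -27.618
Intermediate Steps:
k(v, B) = 8 (k(v, B) = 2 + 6 = 8)
F(U, E) = ⅐ (F(U, E) = 1*(⅐) = ⅐)
o = -20299/7 (o = 50*(-58) + ⅐ = -2900 + ⅐ = -20299/7 ≈ -2899.9)
o/(41 + k(-1, 6)²) = -20299/(7*(41 + 8²)) = -20299/(7*(41 + 64)) = -20299/7/105 = -20299/7*1/105 = -20299/735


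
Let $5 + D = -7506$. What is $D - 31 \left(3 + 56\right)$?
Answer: $-9340$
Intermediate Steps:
$D = -7511$ ($D = -5 - 7506 = -7511$)
$D - 31 \left(3 + 56\right) = -7511 - 31 \left(3 + 56\right) = -7511 - 31 \cdot 59 = -7511 - 1829 = -9340$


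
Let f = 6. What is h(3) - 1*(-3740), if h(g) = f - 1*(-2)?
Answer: 3748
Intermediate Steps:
h(g) = 8 (h(g) = 6 - 1*(-2) = 6 + 2 = 8)
h(3) - 1*(-3740) = 8 - 1*(-3740) = 8 + 3740 = 3748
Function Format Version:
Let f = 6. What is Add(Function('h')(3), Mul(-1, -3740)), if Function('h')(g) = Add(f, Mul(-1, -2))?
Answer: 3748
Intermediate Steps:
Function('h')(g) = 8 (Function('h')(g) = Add(6, Mul(-1, -2)) = Add(6, 2) = 8)
Add(Function('h')(3), Mul(-1, -3740)) = Add(8, Mul(-1, -3740)) = Add(8, 3740) = 3748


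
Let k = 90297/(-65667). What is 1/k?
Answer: -21889/30099 ≈ -0.72723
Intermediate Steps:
k = -30099/21889 (k = 90297*(-1/65667) = -30099/21889 ≈ -1.3751)
1/k = 1/(-30099/21889) = -21889/30099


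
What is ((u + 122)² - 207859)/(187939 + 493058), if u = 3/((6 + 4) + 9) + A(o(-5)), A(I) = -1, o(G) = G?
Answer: -23245965/81946639 ≈ -0.28367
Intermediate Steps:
u = -16/19 (u = 3/((6 + 4) + 9) - 1 = 3/(10 + 9) - 1 = 3/19 - 1 = -16/19 ≈ -0.84210)
((u + 122)² - 207859)/(187939 + 493058) = ((-16/19 + 122)² - 207859)/(187939 + 493058) = ((2302/19)² - 207859)/680997 = (5299204/361 - 207859)*(1/680997) = -69737895/361*1/680997 = -23245965/81946639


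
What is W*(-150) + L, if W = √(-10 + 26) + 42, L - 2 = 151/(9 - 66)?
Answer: -393337/57 ≈ -6900.6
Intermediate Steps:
L = -37/57 (L = 2 + 151/(9 - 66) = 2 + 151/(-57) = 2 + 151*(-1/57) = 2 - 151/57 = -37/57 ≈ -0.64912)
W = 46 (W = √16 + 42 = 4 + 42 = 46)
W*(-150) + L = 46*(-150) - 37/57 = -6900 - 37/57 = -393337/57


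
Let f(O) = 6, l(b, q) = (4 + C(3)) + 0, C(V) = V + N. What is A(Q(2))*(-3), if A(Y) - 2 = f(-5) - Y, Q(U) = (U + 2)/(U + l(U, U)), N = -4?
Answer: -108/5 ≈ -21.600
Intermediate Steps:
C(V) = -4 + V (C(V) = V - 4 = -4 + V)
l(b, q) = 3 (l(b, q) = (4 + (-4 + 3)) + 0 = (4 - 1) + 0 = 3 + 0 = 3)
Q(U) = (2 + U)/(3 + U) (Q(U) = (U + 2)/(U + 3) = (2 + U)/(3 + U))
A(Y) = 8 - Y (A(Y) = 2 + (6 - Y) = 8 - Y)
A(Q(2))*(-3) = (8 - (2 + 2)/(3 + 2))*(-3) = (8 - 4/5)*(-3) = (8 - 1*⅘)*(-3) = (8 - ⅘)*(-3) = (36/5)*(-3) = -108/5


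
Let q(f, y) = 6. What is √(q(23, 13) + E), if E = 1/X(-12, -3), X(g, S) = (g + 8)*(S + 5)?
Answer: √94/4 ≈ 2.4238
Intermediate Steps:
X(g, S) = (5 + S)*(8 + g) (X(g, S) = (8 + g)*(5 + S) = (5 + S)*(8 + g))
E = -⅛ (E = 1/(40 + 5*(-12) + 8*(-3) - 3*(-12)) = 1/(40 - 60 - 24 + 36) = 1/(-8) = -⅛ ≈ -0.12500)
√(q(23, 13) + E) = √(6 - ⅛) = √(47/8) = √94/4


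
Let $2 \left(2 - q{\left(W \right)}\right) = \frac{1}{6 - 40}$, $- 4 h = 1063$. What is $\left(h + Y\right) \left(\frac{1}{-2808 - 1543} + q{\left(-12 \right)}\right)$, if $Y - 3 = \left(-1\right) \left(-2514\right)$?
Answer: $\frac{5367151095}{1183472} \approx 4535.1$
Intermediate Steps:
$h = - \frac{1063}{4}$ ($h = \left(- \frac{1}{4}\right) 1063 = - \frac{1063}{4} \approx -265.75$)
$Y = 2517$ ($Y = 3 - -2514 = 3 + 2514 = 2517$)
$q{\left(W \right)} = \frac{137}{68}$ ($q{\left(W \right)} = 2 - \frac{1}{2 \left(6 - 40\right)} = 2 - \frac{1}{2 \left(-34\right)} = 2 - - \frac{1}{68} = 2 + \frac{1}{68} = \frac{137}{68}$)
$\left(h + Y\right) \left(\frac{1}{-2808 - 1543} + q{\left(-12 \right)}\right) = \left(- \frac{1063}{4} + 2517\right) \left(\frac{1}{-2808 - 1543} + \frac{137}{68}\right) = \frac{9005 \left(\frac{1}{-4351} + \frac{137}{68}\right)}{4} = \frac{9005 \left(- \frac{1}{4351} + \frac{137}{68}\right)}{4} = \frac{9005}{4} \cdot \frac{596019}{295868} = \frac{5367151095}{1183472}$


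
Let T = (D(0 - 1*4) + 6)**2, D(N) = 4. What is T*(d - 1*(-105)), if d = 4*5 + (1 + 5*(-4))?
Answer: 10600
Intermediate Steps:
d = 1 (d = 20 + (1 - 20) = 20 - 19 = 1)
T = 100 (T = (4 + 6)**2 = 10**2 = 100)
T*(d - 1*(-105)) = 100*(1 - 1*(-105)) = 100*(1 + 105) = 100*106 = 10600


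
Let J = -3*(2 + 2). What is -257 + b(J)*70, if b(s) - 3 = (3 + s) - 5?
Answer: -1027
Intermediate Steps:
J = -12 (J = -3*4 = -12)
b(s) = 1 + s (b(s) = 3 + ((3 + s) - 5) = 3 + (-2 + s) = 1 + s)
-257 + b(J)*70 = -257 + (1 - 12)*70 = -257 - 11*70 = -257 - 770 = -1027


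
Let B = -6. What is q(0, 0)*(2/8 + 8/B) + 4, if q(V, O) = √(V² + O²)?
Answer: 4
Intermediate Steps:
q(V, O) = √(O² + V²)
q(0, 0)*(2/8 + 8/B) + 4 = √(0² + 0²)*(2/8 + 8/(-6)) + 4 = √(0 + 0)*(2*(⅛) + 8*(-⅙)) + 4 = √0*(¼ - 4/3) + 4 = 0*(-13/12) + 4 = 0 + 4 = 4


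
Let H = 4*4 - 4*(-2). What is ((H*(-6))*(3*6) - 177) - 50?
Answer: -2819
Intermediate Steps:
H = 24 (H = 16 + 8 = 24)
((H*(-6))*(3*6) - 177) - 50 = ((24*(-6))*(3*6) - 177) - 50 = (-144*18 - 177) - 50 = (-2592 - 177) - 50 = -2769 - 50 = -2819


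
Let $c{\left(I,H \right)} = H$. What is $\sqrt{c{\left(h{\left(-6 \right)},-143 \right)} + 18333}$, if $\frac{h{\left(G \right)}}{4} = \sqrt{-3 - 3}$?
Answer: $\sqrt{18190} \approx 134.87$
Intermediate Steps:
$h{\left(G \right)} = 4 i \sqrt{6}$ ($h{\left(G \right)} = 4 \sqrt{-3 - 3} = 4 \sqrt{-6} = 4 i \sqrt{6}$)
$\sqrt{c{\left(h{\left(-6 \right)},-143 \right)} + 18333} = \sqrt{-143 + 18333} = \sqrt{18190}$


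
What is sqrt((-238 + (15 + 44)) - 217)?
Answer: 6*I*sqrt(11) ≈ 19.9*I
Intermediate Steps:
sqrt((-238 + (15 + 44)) - 217) = sqrt((-238 + 59) - 217) = sqrt(-179 - 217) = sqrt(-396) = 6*I*sqrt(11)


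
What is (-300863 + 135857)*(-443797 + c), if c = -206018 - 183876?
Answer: 137564017146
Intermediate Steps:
c = -389894
(-300863 + 135857)*(-443797 + c) = (-300863 + 135857)*(-443797 - 389894) = -165006*(-833691) = 137564017146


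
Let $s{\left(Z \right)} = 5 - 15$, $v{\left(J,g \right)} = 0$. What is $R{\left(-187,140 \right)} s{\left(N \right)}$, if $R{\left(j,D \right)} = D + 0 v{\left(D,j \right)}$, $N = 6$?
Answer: $-1400$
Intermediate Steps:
$R{\left(j,D \right)} = D$ ($R{\left(j,D \right)} = D + 0 \cdot 0 = D + 0 = D$)
$s{\left(Z \right)} = -10$ ($s{\left(Z \right)} = 5 - 15 = -10$)
$R{\left(-187,140 \right)} s{\left(N \right)} = 140 \left(-10\right) = -1400$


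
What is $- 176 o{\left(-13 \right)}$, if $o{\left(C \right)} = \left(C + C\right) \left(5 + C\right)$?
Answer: $-36608$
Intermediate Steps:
$o{\left(C \right)} = 2 C \left(5 + C\right)$
$- 176 o{\left(-13 \right)} = - 176 \cdot 2 \left(-13\right) \left(5 - 13\right) = - 176 \cdot 2 \left(-13\right) \left(-8\right) = \left(-176\right) 208 = -36608$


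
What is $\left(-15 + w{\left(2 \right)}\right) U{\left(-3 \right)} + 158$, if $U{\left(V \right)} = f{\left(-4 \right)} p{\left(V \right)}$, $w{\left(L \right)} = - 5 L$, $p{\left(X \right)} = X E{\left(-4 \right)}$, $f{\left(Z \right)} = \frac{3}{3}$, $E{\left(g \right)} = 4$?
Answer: $458$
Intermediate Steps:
$f{\left(Z \right)} = 1$ ($f{\left(Z \right)} = 3 \cdot \frac{1}{3} = 1$)
$p{\left(X \right)} = 4 X$ ($p{\left(X \right)} = X 4 = 4 X$)
$U{\left(V \right)} = 4 V$ ($U{\left(V \right)} = 1 \cdot 4 V = 4 V$)
$\left(-15 + w{\left(2 \right)}\right) U{\left(-3 \right)} + 158 = \left(-15 - 10\right) 4 \left(-3\right) + 158 = \left(-15 - 10\right) \left(-12\right) + 158 = \left(-25\right) \left(-12\right) + 158 = 300 + 158 = 458$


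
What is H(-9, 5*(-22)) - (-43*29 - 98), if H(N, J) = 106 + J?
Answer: 1341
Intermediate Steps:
H(-9, 5*(-22)) - (-43*29 - 98) = (106 + 5*(-22)) - (-43*29 - 98) = (106 - 110) - (-1247 - 98) = -4 - 1*(-1345) = -4 + 1345 = 1341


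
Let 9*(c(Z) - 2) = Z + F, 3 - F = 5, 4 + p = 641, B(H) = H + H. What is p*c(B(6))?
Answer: 17836/9 ≈ 1981.8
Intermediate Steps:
B(H) = 2*H
p = 637 (p = -4 + 641 = 637)
F = -2 (F = 3 - 1*5 = 3 - 5 = -2)
c(Z) = 16/9 + Z/9 (c(Z) = 2 + (Z - 2)/9 = 2 + (-2 + Z)/9 = 2 + (-2/9 + Z/9) = 16/9 + Z/9)
p*c(B(6)) = 637*(16/9 + (2*6)/9) = 637*(16/9 + (⅑)*12) = 637*(16/9 + 4/3) = 637*(28/9) = 17836/9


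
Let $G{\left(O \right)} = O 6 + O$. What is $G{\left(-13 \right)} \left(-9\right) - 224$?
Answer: $595$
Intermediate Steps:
$G{\left(O \right)} = 7 O$ ($G{\left(O \right)} = 6 O + O = 7 O$)
$G{\left(-13 \right)} \left(-9\right) - 224 = 7 \left(-13\right) \left(-9\right) - 224 = \left(-91\right) \left(-9\right) - 224 = 819 - 224 = 595$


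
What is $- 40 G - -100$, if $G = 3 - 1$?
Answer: $20$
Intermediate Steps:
$G = 2$ ($G = 3 - 1 = 2$)
$- 40 G - -100 = \left(-40\right) 2 - -100 = -80 + 100 = 20$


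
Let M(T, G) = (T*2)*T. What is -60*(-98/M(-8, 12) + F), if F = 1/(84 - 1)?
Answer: 60045/1328 ≈ 45.215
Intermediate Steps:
M(T, G) = 2*T**2 (M(T, G) = (2*T)*T = 2*T**2)
F = 1/83 ≈ 0.012048
-60*(-98/M(-8, 12) + F) = -60*(-98/(2*(-8)**2) + 1/83) = -60*(-98/(2*64) + 1/83) = -60*(-98/128 + 1/83) = -60*(-98*1/128 + 1/83) = -60*(-49/64 + 1/83) = -60*(-4003/5312) = 60045/1328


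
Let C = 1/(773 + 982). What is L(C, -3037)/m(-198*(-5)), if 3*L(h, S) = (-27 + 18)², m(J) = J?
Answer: 3/110 ≈ 0.027273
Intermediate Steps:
C = 1/1755 ≈ 0.00056980
L(h, S) = 27 (L(h, S) = (-27 + 18)²/3 = (⅓)*(-9)² = (⅓)*81 = 27)
L(C, -3037)/m(-198*(-5)) = 27/((-198*(-5))) = 27/990 = 27*(1/990) = 3/110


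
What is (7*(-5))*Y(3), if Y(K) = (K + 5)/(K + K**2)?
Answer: -70/3 ≈ -23.333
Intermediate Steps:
Y(K) = (5 + K)/(K + K**2)
(7*(-5))*Y(3) = (7*(-5))*((5 + 3)/(3*(1 + 3))) = -35*8/(3*4) = -35*2/3 = -70/3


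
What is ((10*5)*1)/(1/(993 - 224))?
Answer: 38450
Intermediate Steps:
((10*5)*1)/(1/(993 - 224)) = (50*1)/(1/769) = 50/(1/769) = 50*769 = 38450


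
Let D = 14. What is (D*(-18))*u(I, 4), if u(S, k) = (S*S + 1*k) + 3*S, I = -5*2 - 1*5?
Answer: -46368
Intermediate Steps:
I = -15 (I = -10 - 5 = -15)
u(S, k) = k + S² + 3*S (u(S, k) = (S² + k) + 3*S = (k + S²) + 3*S = k + S² + 3*S)
(D*(-18))*u(I, 4) = (14*(-18))*(4 + (-15)² + 3*(-15)) = -252*(4 + 225 - 45) = -252*184 = -46368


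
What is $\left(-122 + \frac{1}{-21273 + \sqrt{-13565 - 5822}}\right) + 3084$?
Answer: $\frac{1340482449919}{452559916} - \frac{i \sqrt{19387}}{452559916} \approx 2962.0 - 3.0767 \cdot 10^{-7} i$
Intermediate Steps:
$\left(-122 + \frac{1}{-21273 + \sqrt{-13565 - 5822}}\right) + 3084 = \left(-122 + \frac{1}{-21273 + \sqrt{-19387}}\right) + 3084 = \left(-122 + \frac{1}{-21273 + i \sqrt{19387}}\right) + 3084 = 2962 + \frac{1}{-21273 + i \sqrt{19387}}$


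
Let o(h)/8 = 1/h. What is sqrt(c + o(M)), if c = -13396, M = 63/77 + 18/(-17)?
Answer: 2*I*sqrt(755395)/15 ≈ 115.88*I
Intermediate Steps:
M = -45/187 (M = 63*(1/77) + 18*(-1/17) = 9/11 - 18/17 = -45/187 ≈ -0.24064)
o(h) = 8/h
sqrt(c + o(M)) = sqrt(-13396 + 8/(-45/187)) = sqrt(-13396 + 8*(-187/45)) = sqrt(-13396 - 1496/45) = sqrt(-604316/45) = 2*I*sqrt(755395)/15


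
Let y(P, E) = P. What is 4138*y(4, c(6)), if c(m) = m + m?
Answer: 16552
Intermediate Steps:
c(m) = 2*m
4138*y(4, c(6)) = 4138*4 = 16552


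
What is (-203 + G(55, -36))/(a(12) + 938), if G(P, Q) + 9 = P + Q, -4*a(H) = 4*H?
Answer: -193/926 ≈ -0.20842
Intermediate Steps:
a(H) = -H
G(P, Q) = -9 + P + Q (G(P, Q) = -9 + (P + Q) = -9 + P + Q)
(-203 + G(55, -36))/(a(12) + 938) = (-203 + (-9 + 55 - 36))/(-1*12 + 938) = (-203 + 10)/(-12 + 938) = -193/926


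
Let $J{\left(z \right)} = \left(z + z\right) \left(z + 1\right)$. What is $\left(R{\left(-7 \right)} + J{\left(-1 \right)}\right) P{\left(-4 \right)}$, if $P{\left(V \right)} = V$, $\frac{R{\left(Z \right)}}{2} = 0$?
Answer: $0$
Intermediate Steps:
$R{\left(Z \right)} = 0$ ($R{\left(Z \right)} = 2 \cdot 0 = 0$)
$J{\left(z \right)} = 2 z \left(1 + z\right)$
$\left(R{\left(-7 \right)} + J{\left(-1 \right)}\right) P{\left(-4 \right)} = \left(0 + 2 \left(-1\right) \left(1 - 1\right)\right) \left(-4\right) = \left(0 + 2 \left(-1\right) 0\right) \left(-4\right) = \left(0 + 0\right) \left(-4\right) = 0 \left(-4\right) = 0$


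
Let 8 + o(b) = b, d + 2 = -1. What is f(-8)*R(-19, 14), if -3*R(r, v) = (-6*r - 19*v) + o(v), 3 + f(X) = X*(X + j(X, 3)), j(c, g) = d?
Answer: 12410/3 ≈ 4136.7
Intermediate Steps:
d = -3 (d = -2 - 1 = -3)
o(b) = -8 + b
j(c, g) = -3
f(X) = -3 + X*(-3 + X) (f(X) = -3 + X*(X - 3) = -3 + X*(-3 + X))
R(r, v) = 8/3 + 2*r + 6*v (R(r, v) = -((-6*r - 19*v) + (-8 + v))/3 = -((-19*v - 6*r) + (-8 + v))/3 = -(-8 - 18*v - 6*r)/3 = 8/3 + 2*r + 6*v)
f(-8)*R(-19, 14) = (-3 + (-8)**2 - 3*(-8))*(8/3 + 2*(-19) + 6*14) = (-3 + 64 + 24)*(8/3 - 38 + 84) = 85*(146/3) = 12410/3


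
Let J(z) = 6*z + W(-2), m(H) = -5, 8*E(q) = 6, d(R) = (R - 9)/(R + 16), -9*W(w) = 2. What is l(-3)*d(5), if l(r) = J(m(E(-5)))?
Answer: 1088/189 ≈ 5.7566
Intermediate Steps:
W(w) = -2/9 (W(w) = -⅑*2 = -2/9)
d(R) = (-9 + R)/(16 + R)
E(q) = ¾ (E(q) = (⅛)*6 = ¾)
J(z) = -2/9 + 6*z (J(z) = 6*z - 2/9 = -2/9 + 6*z)
l(r) = -272/9 (l(r) = -2/9 + 6*(-5) = -2/9 - 30 = -272/9)
l(-3)*d(5) = -272*(-9 + 5)/(9*(16 + 5)) = -272*(-4)/(9*21) = -272*(-4)/189 = -272/9*(-4/21) = 1088/189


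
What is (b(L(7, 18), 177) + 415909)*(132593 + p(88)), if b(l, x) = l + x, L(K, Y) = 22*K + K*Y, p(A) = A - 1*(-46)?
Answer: 55263010082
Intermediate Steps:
p(A) = 46 + A (p(A) = A + 46 = 46 + A)
(b(L(7, 18), 177) + 415909)*(132593 + p(88)) = ((7*(22 + 18) + 177) + 415909)*(132593 + (46 + 88)) = ((7*40 + 177) + 415909)*(132593 + 134) = ((280 + 177) + 415909)*132727 = (457 + 415909)*132727 = 416366*132727 = 55263010082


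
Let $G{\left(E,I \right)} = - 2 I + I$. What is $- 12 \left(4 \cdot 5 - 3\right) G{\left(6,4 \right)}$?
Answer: $816$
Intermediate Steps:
$G{\left(E,I \right)} = - I$
$- 12 \left(4 \cdot 5 - 3\right) G{\left(6,4 \right)} = - 12 \left(4 \cdot 5 - 3\right) \left(\left(-1\right) 4\right) = - 12 \left(20 - 3\right) \left(-4\right) = \left(-12\right) 17 \left(-4\right) = \left(-204\right) \left(-4\right) = 816$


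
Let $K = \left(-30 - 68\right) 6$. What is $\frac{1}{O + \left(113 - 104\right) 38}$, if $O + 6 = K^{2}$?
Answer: $\frac{1}{346080} \approx 2.8895 \cdot 10^{-6}$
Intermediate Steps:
$K = -588$ ($K = \left(-98\right) 6 = -588$)
$O = 345738$ ($O = -6 + \left(-588\right)^{2} = -6 + 345744 = 345738$)
$\frac{1}{O + \left(113 - 104\right) 38} = \frac{1}{345738 + \left(113 - 104\right) 38} = \frac{1}{345738 + 9 \cdot 38} = \frac{1}{345738 + 342} = \frac{1}{346080}$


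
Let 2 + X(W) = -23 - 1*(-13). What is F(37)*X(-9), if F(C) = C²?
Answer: -16428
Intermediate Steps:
X(W) = -12 (X(W) = -2 + (-23 - 1*(-13)) = -2 + (-23 + 13) = -2 - 10 = -12)
F(37)*X(-9) = 37²*(-12) = 1369*(-12) = -16428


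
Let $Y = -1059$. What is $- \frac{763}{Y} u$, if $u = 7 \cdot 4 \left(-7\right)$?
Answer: $- \frac{149548}{1059} \approx -141.22$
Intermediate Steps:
$u = -196$ ($u = 28 \left(-7\right) = -196$)
$- \frac{763}{Y} u = - \frac{763}{-1059} \left(-196\right) = \left(-763\right) \left(- \frac{1}{1059}\right) \left(-196\right) = \frac{763}{1059} \left(-196\right) = - \frac{149548}{1059}$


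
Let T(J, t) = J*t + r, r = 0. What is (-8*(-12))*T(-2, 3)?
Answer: -576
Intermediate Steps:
T(J, t) = J*t (T(J, t) = J*t + 0 = J*t)
(-8*(-12))*T(-2, 3) = (-8*(-12))*(-2*3) = 96*(-6) = -576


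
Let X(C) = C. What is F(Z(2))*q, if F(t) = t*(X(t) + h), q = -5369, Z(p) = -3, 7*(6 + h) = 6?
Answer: -131157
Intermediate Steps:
h = -36/7 (h = -6 + (⅐)*6 = -6 + 6/7 = -36/7 ≈ -5.1429)
F(t) = t*(-36/7 + t) (F(t) = t*(t - 36/7) = t*(-36/7 + t))
F(Z(2))*q = ((⅐)*(-3)*(-36 + 7*(-3)))*(-5369) = ((⅐)*(-3)*(-36 - 21))*(-5369) = ((⅐)*(-3)*(-57))*(-5369) = (171/7)*(-5369) = -131157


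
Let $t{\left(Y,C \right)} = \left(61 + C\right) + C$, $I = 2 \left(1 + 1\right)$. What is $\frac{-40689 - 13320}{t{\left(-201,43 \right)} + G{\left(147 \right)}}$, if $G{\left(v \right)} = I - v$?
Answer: $- \frac{54009}{4} \approx -13502.0$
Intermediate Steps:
$I = 4$ ($I = 2 \cdot 2 = 4$)
$G{\left(v \right)} = 4 - v$
$t{\left(Y,C \right)} = 61 + 2 C$
$\frac{-40689 - 13320}{t{\left(-201,43 \right)} + G{\left(147 \right)}} = \frac{-40689 - 13320}{\left(61 + 2 \cdot 43\right) + \left(4 - 147\right)} = - \frac{54009}{\left(61 + 86\right) + \left(4 - 147\right)} = - \frac{54009}{147 - 143} = - \frac{54009}{4}$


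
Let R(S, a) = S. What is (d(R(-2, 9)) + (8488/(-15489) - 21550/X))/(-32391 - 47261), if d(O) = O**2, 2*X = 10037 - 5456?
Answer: 3913324/52330706871 ≈ 7.4781e-5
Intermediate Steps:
X = 4581/2 (X = (10037 - 5456)/2 = (1/2)*4581 = 4581/2 ≈ 2290.5)
(d(R(-2, 9)) + (8488/(-15489) - 21550/X))/(-32391 - 47261) = ((-2)**2 + (8488/(-15489) - 21550/4581/2))/(-32391 - 47261) = (4 + (8488*(-1/15489) - 21550*2/4581))/(-79652) = (4 + (-8488/15489 - 43100/4581))*(-1/79652) = (4 - 26165164/2627967)*(-1/79652) = -15653296/2627967*(-1/79652) = 3913324/52330706871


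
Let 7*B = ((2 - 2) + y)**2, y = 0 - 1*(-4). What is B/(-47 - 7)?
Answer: -8/189 ≈ -0.042328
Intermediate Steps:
y = 4 (y = 0 + 4 = 4)
B = 16/7 (B = ((2 - 2) + 4)**2/7 = (0 + 4)**2/7 = (1/7)*4**2 = (1/7)*16 = 16/7 ≈ 2.2857)
B/(-47 - 7) = 16/(7*(-47 - 7)) = (16/7)/(-54) = (16/7)*(-1/54) = -8/189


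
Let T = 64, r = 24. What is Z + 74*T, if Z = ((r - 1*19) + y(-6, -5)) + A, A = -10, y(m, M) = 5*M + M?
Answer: 4701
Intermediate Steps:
y(m, M) = 6*M
Z = -35 (Z = ((24 - 1*19) + 6*(-5)) - 10 = ((24 - 19) - 30) - 10 = (5 - 30) - 10 = -25 - 10 = -35)
Z + 74*T = -35 + 74*64 = -35 + 4736 = 4701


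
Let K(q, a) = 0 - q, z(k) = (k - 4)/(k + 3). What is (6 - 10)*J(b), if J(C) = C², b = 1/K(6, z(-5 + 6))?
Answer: -⅑ ≈ -0.11111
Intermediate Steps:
z(k) = (-4 + k)/(3 + k)
K(q, a) = -q
b = -⅙ (b = 1/(-1*6) = 1/(-6) = -⅙ ≈ -0.16667)
(6 - 10)*J(b) = (6 - 10)*(-⅙)² = -4*1/36 = -⅑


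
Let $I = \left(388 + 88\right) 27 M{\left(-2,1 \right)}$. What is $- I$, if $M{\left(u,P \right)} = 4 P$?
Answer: $-51408$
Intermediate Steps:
$I = 51408$ ($I = \left(388 + 88\right) 27 \cdot 4 \cdot 1 = 476 \cdot 27 \cdot 4 = 476 \cdot 108 = 51408$)
$- I = \left(-1\right) 51408 = -51408$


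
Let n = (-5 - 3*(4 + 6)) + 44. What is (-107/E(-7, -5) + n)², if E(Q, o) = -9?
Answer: 35344/81 ≈ 436.35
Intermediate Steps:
n = 9 (n = (-5 - 3*10) + 44 = (-5 - 30) + 44 = -35 + 44 = 9)
(-107/E(-7, -5) + n)² = (-107/(-9) + 9)² = (-107*(-⅑) + 9)² = (107/9 + 9)² = (188/9)² = 35344/81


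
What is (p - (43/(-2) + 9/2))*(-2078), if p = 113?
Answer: -270140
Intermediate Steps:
(p - (43/(-2) + 9/2))*(-2078) = (113 - (43/(-2) + 9/2))*(-2078) = (113 - (43*(-½) + 9*(½)))*(-2078) = (113 - (-43/2 + 9/2))*(-2078) = (113 - 1*(-17))*(-2078) = (113 + 17)*(-2078) = 130*(-2078) = -270140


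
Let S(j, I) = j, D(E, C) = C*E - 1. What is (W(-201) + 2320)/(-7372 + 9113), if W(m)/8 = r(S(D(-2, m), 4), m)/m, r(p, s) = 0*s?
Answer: 2320/1741 ≈ 1.3326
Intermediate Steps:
D(E, C) = -1 + C*E
r(p, s) = 0
W(m) = 0 (W(m) = 8*(0/m) = 8*0 = 0)
(W(-201) + 2320)/(-7372 + 9113) = (0 + 2320)/(-7372 + 9113) = 2320/1741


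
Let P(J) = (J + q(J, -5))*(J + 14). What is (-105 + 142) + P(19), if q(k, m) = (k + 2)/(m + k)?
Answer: 1427/2 ≈ 713.50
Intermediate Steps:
q(k, m) = (2 + k)/(k + m)
P(J) = (14 + J)*(J + (2 + J)/(-5 + J)) (P(J) = (J + (2 + J)/(J - 5))*(J + 14) = (J + (2 + J)/(-5 + J))*(14 + J) = (14 + J)*(J + (2 + J)/(-5 + J)))
(-105 + 142) + P(19) = (-105 + 142) + (28 + 19³ - 54*19 + 10*19²)/(-5 + 19) = 37 + (28 + 6859 - 1026 + 10*361)/14 = 37 + (28 + 6859 - 1026 + 3610)/14 = 37 + (1/14)*9471 = 37 + 1353/2 = 1427/2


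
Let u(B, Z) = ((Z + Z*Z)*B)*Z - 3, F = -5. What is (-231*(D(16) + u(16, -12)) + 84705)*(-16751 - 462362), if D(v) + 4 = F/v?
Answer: -45541478220603/16 ≈ -2.8463e+12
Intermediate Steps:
D(v) = -4 - 5/v
u(B, Z) = -3 + B*Z*(Z + Z²) (u(B, Z) = ((Z + Z²)*B)*Z - 3 = (B*(Z + Z²))*Z - 3 = B*Z*(Z + Z²) - 3 = -3 + B*Z*(Z + Z²))
(-231*(D(16) + u(16, -12)) + 84705)*(-16751 - 462362) = (-231*((-4 - 5/16) + (-3 + 16*(-12)² + 16*(-12)³)) + 84705)*(-16751 - 462362) = (-231*((-4 - 5*1/16) + (-3 + 16*144 + 16*(-1728))) + 84705)*(-479113) = (-231*((-4 - 5/16) + (-3 + 2304 - 27648)) + 84705)*(-479113) = (-231*(-69/16 - 25347) + 84705)*(-479113) = (-231*(-405621/16) + 84705)*(-479113) = (93698451/16 + 84705)*(-479113) = (95053731/16)*(-479113) = -45541478220603/16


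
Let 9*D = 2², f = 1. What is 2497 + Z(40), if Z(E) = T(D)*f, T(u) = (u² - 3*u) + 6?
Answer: 202651/81 ≈ 2501.9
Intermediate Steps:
D = 4/9 (D = (⅑)*2² = (⅑)*4 = 4/9 ≈ 0.44444)
T(u) = 6 + u² - 3*u
Z(E) = 394/81 (Z(E) = (6 + (4/9)² - 3*4/9)*1 = (6 + 16/81 - 4/3)*1 = (394/81)*1 = 394/81)
2497 + Z(40) = 2497 + 394/81 = 202651/81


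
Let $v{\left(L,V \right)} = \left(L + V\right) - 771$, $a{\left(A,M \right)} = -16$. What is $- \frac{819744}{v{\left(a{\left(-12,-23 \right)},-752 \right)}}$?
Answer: $\frac{273248}{513} \approx 532.65$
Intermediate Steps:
$v{\left(L,V \right)} = -771 + L + V$
$- \frac{819744}{v{\left(a{\left(-12,-23 \right)},-752 \right)}} = - \frac{819744}{-771 - 16 - 752} = - \frac{819744}{-1539} = \left(-819744\right) \left(- \frac{1}{1539}\right) = \frac{273248}{513}$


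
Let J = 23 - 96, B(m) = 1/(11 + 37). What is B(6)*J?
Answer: -73/48 ≈ -1.5208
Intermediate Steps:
B(m) = 1/48
J = -73
B(6)*J = (1/48)*(-73) = -73/48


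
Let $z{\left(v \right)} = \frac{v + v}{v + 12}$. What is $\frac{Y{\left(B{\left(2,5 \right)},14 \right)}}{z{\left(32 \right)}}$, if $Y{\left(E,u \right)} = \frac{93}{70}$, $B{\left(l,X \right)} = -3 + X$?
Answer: $\frac{1023}{1120} \approx 0.91339$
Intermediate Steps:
$z{\left(v \right)} = \frac{2 v}{12 + v}$
$Y{\left(E,u \right)} = \frac{93}{70}$ ($Y{\left(E,u \right)} = 93 \cdot \frac{1}{70} = \frac{93}{70}$)
$\frac{Y{\left(B{\left(2,5 \right)},14 \right)}}{z{\left(32 \right)}} = \frac{93}{70 \cdot 2 \cdot 32 \frac{1}{12 + 32}} = \frac{93}{70 \cdot 2 \cdot 32 \cdot \frac{1}{44}} = \frac{93}{70 \cdot \frac{16}{11}} = \frac{93}{70} \cdot \frac{11}{16} = \frac{1023}{1120}$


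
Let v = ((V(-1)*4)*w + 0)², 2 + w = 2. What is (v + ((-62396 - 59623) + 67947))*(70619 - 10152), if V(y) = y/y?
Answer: -3269571624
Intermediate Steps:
V(y) = 1
w = 0 (w = -2 + 2 = 0)
v = 0 (v = ((1*4)*0 + 0)² = (4*0 + 0)² = (0 + 0)² = 0² = 0)
(v + ((-62396 - 59623) + 67947))*(70619 - 10152) = (0 + ((-62396 - 59623) + 67947))*(70619 - 10152) = (0 + (-122019 + 67947))*60467 = (0 - 54072)*60467 = -54072*60467 = -3269571624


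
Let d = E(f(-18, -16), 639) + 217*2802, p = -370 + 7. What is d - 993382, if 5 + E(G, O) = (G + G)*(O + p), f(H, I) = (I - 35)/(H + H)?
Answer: -384571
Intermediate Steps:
p = -363
f(H, I) = (-35 + I)/(2*H) (f(H, I) = (-35 + I)/((2*H)) = (-35 + I)*(1/(2*H)) = (-35 + I)/(2*H))
E(G, O) = -5 + 2*G*(-363 + O) (E(G, O) = -5 + (G + G)*(O - 363) = -5 + (2*G)*(-363 + O) = -5 + 2*G*(-363 + O))
d = 608811 (d = (-5 - 363*(-35 - 16)/(-18) + 2*((1/2)*(-35 - 16)/(-18))*639) + 217*2802 = (-5 - 363*(-1)*(-51)/18 + 2*((1/2)*(-1/18)*(-51))*639) + 608034 = (-5 - 726*17/12 + 2*(17/12)*639) + 608034 = (-5 - 2057/2 + 3621/2) + 608034 = 777 + 608034 = 608811)
d - 993382 = 608811 - 993382 = -384571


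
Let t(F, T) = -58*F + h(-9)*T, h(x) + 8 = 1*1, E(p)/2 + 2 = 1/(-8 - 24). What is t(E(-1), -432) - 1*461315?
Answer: -3664443/8 ≈ -4.5806e+5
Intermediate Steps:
E(p) = -65/16 (E(p) = -4 + 2/(-8 - 24) = -4 + 2/(-32) = -4 + 2*(-1/32) = -4 - 1/16 = -65/16)
h(x) = -7 (h(x) = -8 + 1*1 = -8 + 1 = -7)
t(F, T) = -58*F - 7*T
t(E(-1), -432) - 1*461315 = (-58*(-65/16) - 7*(-432)) - 1*461315 = (1885/8 + 3024) - 461315 = 26077/8 - 461315 = -3664443/8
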